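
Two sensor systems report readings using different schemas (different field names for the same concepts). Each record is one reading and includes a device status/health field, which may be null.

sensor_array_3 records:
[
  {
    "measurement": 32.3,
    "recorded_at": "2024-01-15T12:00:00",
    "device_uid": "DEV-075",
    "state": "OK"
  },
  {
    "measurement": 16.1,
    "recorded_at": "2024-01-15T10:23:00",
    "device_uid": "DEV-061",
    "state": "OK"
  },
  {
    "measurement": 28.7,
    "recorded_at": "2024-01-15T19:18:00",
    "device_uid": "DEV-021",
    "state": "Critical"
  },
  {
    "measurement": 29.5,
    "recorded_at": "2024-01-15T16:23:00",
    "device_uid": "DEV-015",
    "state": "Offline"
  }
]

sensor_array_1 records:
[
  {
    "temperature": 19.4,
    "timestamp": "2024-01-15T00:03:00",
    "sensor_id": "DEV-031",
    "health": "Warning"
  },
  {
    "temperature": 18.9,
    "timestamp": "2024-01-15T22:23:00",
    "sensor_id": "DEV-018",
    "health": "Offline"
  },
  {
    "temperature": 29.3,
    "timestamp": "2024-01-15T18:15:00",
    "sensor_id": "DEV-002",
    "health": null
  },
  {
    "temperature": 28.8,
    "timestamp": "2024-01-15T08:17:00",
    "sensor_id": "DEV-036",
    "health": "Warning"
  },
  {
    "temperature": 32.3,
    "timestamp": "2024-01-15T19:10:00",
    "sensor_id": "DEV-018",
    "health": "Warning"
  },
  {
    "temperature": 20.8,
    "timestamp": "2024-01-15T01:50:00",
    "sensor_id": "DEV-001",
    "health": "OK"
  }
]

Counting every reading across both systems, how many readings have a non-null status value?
9

Schema mapping: "state" (sensor_array_3) = "health" (sensor_array_1) = status

Non-null in sensor_array_3: 4
Non-null in sensor_array_1: 5

Total non-null: 4 + 5 = 9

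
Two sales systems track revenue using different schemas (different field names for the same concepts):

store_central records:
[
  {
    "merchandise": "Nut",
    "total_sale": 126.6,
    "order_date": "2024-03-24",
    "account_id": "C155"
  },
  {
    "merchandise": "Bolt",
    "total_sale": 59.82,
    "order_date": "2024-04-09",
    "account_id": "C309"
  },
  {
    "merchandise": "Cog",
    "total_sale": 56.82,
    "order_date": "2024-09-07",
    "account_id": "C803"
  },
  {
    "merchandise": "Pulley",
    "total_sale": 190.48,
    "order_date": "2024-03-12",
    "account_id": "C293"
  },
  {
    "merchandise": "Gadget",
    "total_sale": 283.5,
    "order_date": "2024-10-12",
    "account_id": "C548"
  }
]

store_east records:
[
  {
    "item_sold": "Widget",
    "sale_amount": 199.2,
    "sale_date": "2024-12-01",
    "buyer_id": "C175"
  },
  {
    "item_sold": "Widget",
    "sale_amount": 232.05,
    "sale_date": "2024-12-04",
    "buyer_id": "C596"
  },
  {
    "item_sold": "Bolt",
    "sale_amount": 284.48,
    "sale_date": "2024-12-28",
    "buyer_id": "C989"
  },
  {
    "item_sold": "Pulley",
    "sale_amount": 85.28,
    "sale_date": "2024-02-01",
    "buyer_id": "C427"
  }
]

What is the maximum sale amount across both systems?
284.48

Reconcile: "total_sale" (store_central) = "sale_amount" (store_east) = sale amount

Maximum in store_central: 283.5
Maximum in store_east: 284.48

Overall maximum: max(283.5, 284.48) = 284.48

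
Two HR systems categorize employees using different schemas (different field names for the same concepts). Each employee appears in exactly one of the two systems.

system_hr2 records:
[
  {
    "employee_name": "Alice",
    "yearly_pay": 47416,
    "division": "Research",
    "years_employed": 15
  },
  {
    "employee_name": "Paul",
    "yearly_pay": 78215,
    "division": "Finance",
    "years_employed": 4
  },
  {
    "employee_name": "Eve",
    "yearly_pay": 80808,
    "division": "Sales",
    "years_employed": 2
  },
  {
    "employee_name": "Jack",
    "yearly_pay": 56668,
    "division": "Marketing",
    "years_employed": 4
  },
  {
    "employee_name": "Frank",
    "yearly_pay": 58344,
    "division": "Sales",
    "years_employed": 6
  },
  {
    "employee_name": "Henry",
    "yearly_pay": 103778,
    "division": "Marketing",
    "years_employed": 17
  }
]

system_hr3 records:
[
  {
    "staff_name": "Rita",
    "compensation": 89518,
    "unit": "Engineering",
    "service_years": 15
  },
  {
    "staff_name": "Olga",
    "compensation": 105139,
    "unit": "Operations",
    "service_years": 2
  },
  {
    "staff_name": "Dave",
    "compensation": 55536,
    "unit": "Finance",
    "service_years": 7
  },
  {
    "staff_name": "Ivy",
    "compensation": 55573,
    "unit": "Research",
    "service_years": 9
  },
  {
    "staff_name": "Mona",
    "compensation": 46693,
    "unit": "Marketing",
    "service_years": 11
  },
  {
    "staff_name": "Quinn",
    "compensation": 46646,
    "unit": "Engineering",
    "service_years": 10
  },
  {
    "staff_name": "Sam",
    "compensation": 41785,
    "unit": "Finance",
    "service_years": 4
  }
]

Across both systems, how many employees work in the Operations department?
1

Schema mapping: "division" (system_hr2) = "unit" (system_hr3) = department

Operations employees in system_hr2: 0
Operations employees in system_hr3: 1

Total in Operations: 0 + 1 = 1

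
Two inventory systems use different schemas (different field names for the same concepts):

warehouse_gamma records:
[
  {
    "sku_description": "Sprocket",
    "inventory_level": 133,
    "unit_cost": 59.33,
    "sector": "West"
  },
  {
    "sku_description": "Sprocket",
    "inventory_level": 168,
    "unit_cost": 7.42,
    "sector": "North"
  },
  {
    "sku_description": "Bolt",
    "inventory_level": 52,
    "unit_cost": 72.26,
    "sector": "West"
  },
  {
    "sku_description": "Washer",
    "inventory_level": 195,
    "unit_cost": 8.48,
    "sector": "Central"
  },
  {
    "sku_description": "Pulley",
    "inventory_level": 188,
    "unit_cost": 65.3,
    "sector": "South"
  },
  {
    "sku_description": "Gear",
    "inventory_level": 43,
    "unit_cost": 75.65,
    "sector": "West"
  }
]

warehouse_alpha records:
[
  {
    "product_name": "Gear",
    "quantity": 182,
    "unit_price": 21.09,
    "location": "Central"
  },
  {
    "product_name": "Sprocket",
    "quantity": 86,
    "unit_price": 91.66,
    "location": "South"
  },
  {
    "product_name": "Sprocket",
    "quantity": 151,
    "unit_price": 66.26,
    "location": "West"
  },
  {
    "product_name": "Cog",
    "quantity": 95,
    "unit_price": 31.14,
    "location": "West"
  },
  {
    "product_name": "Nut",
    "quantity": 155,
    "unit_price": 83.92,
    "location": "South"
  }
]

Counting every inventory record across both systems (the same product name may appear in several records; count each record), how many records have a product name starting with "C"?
1

Schema mapping: "sku_description" (warehouse_gamma) = "product_name" (warehouse_alpha) = product name

Records with product name starting with "C" in warehouse_gamma: 0
Records with product name starting with "C" in warehouse_alpha: 1

Total: 0 + 1 = 1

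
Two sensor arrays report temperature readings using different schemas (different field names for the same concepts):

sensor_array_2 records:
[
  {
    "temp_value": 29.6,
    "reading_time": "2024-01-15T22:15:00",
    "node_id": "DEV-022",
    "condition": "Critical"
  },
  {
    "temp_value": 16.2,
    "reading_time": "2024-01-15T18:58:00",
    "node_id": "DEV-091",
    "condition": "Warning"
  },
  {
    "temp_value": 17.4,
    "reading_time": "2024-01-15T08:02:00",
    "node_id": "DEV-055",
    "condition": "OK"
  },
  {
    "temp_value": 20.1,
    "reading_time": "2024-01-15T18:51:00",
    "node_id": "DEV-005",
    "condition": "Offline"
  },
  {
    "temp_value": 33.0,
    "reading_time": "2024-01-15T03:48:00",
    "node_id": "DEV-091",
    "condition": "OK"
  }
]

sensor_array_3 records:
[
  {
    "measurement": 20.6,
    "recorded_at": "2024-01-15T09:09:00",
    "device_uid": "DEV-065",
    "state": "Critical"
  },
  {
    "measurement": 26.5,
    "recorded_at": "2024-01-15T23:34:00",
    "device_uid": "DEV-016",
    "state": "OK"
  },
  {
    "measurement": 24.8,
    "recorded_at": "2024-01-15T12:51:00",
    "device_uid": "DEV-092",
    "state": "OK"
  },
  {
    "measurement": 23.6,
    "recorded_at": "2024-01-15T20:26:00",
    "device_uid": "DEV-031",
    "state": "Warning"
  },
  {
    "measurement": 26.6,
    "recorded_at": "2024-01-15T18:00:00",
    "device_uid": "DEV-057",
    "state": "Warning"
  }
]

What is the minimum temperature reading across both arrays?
16.2

Schema mapping: "temp_value" (sensor_array_2) = "measurement" (sensor_array_3) = temperature reading

Minimum in sensor_array_2: 16.2
Minimum in sensor_array_3: 20.6

Overall minimum: min(16.2, 20.6) = 16.2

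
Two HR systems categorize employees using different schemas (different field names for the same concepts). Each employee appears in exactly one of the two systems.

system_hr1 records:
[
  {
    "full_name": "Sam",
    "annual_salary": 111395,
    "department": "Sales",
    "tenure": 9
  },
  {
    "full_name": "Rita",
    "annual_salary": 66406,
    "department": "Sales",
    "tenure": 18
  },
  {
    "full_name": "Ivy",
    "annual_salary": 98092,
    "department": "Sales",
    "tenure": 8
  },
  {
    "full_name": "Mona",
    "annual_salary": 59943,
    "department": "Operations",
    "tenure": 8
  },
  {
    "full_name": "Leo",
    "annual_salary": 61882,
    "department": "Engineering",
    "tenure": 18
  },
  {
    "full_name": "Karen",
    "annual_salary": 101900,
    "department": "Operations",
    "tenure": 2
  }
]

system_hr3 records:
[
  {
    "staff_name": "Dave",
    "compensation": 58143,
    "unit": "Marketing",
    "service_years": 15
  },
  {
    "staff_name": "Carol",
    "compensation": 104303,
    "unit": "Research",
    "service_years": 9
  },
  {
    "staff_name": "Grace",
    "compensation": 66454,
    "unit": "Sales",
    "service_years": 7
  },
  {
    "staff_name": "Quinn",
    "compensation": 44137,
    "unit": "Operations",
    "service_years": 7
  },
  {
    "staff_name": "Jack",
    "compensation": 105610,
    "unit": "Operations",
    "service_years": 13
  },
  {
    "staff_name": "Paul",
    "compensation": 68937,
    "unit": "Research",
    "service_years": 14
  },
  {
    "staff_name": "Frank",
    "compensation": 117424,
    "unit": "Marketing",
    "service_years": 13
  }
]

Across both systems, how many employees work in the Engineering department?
1

Schema mapping: "department" (system_hr1) = "unit" (system_hr3) = department

Engineering employees in system_hr1: 1
Engineering employees in system_hr3: 0

Total in Engineering: 1 + 0 = 1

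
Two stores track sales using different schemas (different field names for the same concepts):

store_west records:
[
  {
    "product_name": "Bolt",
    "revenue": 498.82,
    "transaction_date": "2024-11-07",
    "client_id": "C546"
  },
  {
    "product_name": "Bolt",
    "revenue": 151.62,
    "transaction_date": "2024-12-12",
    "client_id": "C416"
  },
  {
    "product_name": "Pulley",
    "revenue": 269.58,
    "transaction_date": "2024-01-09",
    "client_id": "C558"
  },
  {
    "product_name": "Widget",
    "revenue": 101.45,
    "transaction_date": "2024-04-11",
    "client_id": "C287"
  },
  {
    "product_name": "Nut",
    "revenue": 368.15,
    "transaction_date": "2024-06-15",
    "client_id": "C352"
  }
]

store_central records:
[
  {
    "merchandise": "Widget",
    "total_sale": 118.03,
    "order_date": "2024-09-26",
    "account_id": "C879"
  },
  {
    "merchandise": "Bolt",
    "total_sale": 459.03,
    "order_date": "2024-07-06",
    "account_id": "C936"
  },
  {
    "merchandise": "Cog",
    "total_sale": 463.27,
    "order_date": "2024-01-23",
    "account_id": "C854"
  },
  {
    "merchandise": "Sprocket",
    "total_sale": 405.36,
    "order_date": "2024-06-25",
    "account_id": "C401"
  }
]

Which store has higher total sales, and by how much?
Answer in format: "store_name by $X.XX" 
store_central by $56.07

Schema mapping: "revenue" (store_west) = "total_sale" (store_central) = sale amount

Total for store_west: 1389.62
Total for store_central: 1445.69

Difference: |1389.62 - 1445.69| = 56.07
store_central has higher sales by $56.07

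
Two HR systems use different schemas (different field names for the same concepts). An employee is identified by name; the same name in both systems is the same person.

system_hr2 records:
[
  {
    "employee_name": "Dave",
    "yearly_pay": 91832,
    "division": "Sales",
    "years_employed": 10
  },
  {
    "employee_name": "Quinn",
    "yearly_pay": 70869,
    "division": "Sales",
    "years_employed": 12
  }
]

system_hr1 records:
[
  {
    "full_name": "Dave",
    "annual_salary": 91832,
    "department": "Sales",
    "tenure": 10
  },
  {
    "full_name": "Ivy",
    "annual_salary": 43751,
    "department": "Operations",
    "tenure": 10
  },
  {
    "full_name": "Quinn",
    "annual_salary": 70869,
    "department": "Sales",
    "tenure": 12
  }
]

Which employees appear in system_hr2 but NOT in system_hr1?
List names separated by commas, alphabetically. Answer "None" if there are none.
None

Schema mapping: "employee_name" (system_hr2) = "full_name" (system_hr1) = employee name

Names in system_hr2: ['Dave', 'Quinn']
Names in system_hr1: ['Dave', 'Ivy', 'Quinn']

In system_hr2 but not system_hr1: None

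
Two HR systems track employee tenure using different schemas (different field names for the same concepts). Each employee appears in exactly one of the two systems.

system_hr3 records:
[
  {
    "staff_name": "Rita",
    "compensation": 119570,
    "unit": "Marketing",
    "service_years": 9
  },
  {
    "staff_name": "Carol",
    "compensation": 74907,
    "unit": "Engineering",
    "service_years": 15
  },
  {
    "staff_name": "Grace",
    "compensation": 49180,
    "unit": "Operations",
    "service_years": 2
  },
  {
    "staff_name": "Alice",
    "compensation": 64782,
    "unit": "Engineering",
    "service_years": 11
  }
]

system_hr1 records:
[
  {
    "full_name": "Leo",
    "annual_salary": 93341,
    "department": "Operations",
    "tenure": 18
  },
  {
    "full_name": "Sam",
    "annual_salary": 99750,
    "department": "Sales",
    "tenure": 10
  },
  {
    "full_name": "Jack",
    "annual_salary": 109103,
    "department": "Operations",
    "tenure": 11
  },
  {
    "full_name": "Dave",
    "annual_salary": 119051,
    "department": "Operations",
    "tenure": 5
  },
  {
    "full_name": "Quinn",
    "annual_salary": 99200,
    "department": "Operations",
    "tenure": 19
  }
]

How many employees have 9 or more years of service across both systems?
7

Reconcile schemas: "service_years" (system_hr3) = "tenure" (system_hr1) = years of service

From system_hr3: 3 employees with >= 9 years
From system_hr1: 4 employees with >= 9 years

Total: 3 + 4 = 7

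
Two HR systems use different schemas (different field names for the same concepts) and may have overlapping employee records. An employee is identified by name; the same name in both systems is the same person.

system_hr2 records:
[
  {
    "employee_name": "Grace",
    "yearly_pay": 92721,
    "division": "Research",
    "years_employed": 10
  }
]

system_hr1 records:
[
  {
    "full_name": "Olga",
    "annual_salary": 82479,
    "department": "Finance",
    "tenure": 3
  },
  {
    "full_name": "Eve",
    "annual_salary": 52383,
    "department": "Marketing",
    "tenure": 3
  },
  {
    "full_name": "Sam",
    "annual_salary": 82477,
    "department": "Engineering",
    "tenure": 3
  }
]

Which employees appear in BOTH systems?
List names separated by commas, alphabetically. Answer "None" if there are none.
None

Schema mapping: "employee_name" (system_hr2) = "full_name" (system_hr1) = employee name

Names in system_hr2: ['Grace']
Names in system_hr1: ['Eve', 'Olga', 'Sam']

Intersection: None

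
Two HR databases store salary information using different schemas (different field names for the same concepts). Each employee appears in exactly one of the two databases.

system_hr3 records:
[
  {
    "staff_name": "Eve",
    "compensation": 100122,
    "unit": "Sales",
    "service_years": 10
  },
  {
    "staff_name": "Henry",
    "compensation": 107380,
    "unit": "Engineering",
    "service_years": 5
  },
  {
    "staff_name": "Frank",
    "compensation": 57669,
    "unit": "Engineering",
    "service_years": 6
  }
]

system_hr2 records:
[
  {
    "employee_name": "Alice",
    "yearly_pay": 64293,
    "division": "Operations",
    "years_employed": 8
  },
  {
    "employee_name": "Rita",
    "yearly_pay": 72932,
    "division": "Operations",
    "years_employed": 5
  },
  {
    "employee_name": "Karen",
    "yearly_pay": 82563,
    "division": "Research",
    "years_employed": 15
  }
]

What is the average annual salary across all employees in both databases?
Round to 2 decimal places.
80826.50

Schema mapping: "compensation" (system_hr3) = "yearly_pay" (system_hr2) = annual salary

All salaries: [100122, 107380, 57669, 64293, 72932, 82563]
Sum: 484959
Count: 6
Average: 484959 / 6 = 80826.50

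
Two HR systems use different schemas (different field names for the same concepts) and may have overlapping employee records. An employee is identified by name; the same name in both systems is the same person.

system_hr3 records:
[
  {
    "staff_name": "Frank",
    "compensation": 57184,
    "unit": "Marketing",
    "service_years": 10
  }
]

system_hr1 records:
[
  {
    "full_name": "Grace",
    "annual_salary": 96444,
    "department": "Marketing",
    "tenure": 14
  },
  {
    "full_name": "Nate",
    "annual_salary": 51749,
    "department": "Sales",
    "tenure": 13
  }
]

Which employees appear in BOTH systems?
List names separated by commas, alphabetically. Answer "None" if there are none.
None

Schema mapping: "staff_name" (system_hr3) = "full_name" (system_hr1) = employee name

Names in system_hr3: ['Frank']
Names in system_hr1: ['Grace', 'Nate']

Intersection: None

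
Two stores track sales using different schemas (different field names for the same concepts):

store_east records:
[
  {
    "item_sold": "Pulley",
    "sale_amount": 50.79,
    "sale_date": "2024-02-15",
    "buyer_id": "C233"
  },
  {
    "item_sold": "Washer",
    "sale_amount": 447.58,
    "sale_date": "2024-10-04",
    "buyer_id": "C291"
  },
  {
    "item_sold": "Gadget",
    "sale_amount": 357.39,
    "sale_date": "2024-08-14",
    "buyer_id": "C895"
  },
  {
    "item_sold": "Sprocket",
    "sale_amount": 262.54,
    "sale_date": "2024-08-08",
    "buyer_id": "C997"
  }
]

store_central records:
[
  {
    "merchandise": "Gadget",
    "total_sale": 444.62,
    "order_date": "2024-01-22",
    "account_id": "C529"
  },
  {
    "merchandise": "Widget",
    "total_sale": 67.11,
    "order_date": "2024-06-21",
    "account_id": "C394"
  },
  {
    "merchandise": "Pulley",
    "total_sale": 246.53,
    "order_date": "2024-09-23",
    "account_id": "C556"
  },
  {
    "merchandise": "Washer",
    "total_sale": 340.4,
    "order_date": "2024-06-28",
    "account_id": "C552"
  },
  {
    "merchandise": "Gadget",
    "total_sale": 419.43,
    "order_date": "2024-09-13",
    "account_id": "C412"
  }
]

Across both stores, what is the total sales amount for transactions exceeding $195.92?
2518.49

Schema mapping: "sale_amount" (store_east) = "total_sale" (store_central) = sale amount

Sum of sales > $195.92 in store_east: 1067.51
Sum of sales > $195.92 in store_central: 1450.98

Total: 1067.51 + 1450.98 = 2518.49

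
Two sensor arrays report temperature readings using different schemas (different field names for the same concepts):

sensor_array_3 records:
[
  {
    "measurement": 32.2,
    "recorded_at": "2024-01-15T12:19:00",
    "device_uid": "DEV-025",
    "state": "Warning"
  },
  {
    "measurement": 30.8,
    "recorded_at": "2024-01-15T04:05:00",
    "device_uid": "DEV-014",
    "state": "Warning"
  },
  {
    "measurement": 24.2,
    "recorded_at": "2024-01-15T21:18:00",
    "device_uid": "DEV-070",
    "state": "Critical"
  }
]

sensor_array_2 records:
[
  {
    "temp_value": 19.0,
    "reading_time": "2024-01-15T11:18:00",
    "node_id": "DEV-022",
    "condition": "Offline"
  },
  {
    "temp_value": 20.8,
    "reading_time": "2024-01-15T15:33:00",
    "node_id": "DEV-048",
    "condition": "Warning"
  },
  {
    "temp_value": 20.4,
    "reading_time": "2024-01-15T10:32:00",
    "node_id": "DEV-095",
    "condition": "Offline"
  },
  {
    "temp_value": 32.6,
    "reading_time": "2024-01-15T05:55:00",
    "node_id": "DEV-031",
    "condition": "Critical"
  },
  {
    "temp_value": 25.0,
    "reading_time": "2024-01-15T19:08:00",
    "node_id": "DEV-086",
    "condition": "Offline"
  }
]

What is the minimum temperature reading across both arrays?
19.0

Schema mapping: "measurement" (sensor_array_3) = "temp_value" (sensor_array_2) = temperature reading

Minimum in sensor_array_3: 24.2
Minimum in sensor_array_2: 19.0

Overall minimum: min(24.2, 19.0) = 19.0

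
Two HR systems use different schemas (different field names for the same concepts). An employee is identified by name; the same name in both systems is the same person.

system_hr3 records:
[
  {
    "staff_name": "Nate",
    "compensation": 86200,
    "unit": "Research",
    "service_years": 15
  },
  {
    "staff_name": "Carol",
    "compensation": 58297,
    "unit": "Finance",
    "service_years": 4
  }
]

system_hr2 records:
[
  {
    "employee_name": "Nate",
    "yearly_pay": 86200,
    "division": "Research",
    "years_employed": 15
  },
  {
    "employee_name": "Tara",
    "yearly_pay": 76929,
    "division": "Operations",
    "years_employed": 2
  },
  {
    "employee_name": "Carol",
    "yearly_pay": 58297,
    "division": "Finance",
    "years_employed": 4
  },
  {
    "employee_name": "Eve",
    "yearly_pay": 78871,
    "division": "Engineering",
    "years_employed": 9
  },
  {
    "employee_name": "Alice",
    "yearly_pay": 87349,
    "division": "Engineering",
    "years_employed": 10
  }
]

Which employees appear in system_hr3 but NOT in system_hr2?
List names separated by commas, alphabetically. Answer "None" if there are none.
None

Schema mapping: "staff_name" (system_hr3) = "employee_name" (system_hr2) = employee name

Names in system_hr3: ['Carol', 'Nate']
Names in system_hr2: ['Alice', 'Carol', 'Eve', 'Nate', 'Tara']

In system_hr3 but not system_hr2: None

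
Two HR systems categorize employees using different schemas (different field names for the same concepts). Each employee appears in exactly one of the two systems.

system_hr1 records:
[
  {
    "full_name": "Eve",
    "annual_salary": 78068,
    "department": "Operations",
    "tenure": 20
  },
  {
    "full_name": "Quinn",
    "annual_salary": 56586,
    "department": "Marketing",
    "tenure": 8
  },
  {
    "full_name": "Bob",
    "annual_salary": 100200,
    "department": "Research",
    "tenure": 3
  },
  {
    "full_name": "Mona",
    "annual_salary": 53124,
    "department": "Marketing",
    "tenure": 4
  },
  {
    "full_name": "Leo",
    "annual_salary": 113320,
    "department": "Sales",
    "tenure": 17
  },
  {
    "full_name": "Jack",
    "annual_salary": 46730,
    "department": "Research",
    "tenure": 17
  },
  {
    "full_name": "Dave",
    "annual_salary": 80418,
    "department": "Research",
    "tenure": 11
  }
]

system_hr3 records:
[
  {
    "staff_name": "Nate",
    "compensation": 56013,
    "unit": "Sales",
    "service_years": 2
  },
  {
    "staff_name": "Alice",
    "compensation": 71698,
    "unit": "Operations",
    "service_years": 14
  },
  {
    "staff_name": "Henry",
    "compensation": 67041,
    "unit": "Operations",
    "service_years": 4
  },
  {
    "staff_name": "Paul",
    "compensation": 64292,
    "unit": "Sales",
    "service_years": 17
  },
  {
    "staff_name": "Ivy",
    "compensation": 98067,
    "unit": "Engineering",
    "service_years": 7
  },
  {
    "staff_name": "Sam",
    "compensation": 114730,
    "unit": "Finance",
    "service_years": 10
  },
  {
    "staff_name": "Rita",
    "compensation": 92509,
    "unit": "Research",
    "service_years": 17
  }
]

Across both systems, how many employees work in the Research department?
4

Schema mapping: "department" (system_hr1) = "unit" (system_hr3) = department

Research employees in system_hr1: 3
Research employees in system_hr3: 1

Total in Research: 3 + 1 = 4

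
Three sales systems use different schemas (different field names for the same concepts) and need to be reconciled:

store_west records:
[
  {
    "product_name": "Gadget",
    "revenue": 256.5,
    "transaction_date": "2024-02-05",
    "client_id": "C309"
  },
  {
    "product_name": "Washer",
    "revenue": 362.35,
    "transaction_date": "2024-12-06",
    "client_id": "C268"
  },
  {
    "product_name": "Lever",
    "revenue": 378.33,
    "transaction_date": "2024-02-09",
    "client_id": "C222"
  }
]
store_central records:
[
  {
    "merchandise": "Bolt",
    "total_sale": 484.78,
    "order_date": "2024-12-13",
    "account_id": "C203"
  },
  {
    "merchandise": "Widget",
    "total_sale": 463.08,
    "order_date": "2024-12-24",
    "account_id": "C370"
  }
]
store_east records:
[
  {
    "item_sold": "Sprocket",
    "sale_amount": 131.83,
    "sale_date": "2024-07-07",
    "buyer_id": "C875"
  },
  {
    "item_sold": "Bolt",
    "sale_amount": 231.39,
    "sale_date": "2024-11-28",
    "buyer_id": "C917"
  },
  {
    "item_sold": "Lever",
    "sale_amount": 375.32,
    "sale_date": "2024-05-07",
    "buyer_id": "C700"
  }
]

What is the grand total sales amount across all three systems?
2683.58

Schema reconciliation - all amount fields map to sale amount:

store_west (revenue): 997.18
store_central (total_sale): 947.86
store_east (sale_amount): 738.54

Grand total: 2683.58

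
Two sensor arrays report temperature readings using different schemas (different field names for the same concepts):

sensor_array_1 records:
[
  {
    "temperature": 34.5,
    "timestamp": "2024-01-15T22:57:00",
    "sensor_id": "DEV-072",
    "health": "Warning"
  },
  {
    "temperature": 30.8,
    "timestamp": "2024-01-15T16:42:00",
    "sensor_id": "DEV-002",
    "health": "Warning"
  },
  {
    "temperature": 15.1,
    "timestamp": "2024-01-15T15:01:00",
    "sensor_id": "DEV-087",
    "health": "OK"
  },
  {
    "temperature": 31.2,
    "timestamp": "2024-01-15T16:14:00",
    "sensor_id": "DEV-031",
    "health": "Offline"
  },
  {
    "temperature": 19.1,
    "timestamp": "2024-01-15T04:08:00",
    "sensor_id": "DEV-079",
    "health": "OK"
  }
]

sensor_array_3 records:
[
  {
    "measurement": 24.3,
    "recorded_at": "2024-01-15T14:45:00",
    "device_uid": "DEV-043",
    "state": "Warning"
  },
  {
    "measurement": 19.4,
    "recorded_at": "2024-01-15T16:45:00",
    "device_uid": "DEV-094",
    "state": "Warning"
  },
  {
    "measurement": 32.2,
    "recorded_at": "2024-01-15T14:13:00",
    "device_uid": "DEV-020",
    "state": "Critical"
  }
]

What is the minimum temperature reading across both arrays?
15.1

Schema mapping: "temperature" (sensor_array_1) = "measurement" (sensor_array_3) = temperature reading

Minimum in sensor_array_1: 15.1
Minimum in sensor_array_3: 19.4

Overall minimum: min(15.1, 19.4) = 15.1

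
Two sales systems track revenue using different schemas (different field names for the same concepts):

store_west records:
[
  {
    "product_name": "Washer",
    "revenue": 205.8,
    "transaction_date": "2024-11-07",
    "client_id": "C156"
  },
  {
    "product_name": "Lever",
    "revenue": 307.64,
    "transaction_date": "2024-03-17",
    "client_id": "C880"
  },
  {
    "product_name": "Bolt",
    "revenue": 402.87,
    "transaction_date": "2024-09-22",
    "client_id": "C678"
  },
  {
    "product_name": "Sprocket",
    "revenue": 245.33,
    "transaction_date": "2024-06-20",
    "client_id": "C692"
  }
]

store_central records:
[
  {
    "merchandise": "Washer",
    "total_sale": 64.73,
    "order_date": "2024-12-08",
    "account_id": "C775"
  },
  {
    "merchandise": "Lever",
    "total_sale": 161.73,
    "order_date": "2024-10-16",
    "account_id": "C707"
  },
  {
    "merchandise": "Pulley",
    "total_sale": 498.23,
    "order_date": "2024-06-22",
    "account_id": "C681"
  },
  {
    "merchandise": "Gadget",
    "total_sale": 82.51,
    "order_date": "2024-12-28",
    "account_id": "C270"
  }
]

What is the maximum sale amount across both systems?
498.23

Reconcile: "revenue" (store_west) = "total_sale" (store_central) = sale amount

Maximum in store_west: 402.87
Maximum in store_central: 498.23

Overall maximum: max(402.87, 498.23) = 498.23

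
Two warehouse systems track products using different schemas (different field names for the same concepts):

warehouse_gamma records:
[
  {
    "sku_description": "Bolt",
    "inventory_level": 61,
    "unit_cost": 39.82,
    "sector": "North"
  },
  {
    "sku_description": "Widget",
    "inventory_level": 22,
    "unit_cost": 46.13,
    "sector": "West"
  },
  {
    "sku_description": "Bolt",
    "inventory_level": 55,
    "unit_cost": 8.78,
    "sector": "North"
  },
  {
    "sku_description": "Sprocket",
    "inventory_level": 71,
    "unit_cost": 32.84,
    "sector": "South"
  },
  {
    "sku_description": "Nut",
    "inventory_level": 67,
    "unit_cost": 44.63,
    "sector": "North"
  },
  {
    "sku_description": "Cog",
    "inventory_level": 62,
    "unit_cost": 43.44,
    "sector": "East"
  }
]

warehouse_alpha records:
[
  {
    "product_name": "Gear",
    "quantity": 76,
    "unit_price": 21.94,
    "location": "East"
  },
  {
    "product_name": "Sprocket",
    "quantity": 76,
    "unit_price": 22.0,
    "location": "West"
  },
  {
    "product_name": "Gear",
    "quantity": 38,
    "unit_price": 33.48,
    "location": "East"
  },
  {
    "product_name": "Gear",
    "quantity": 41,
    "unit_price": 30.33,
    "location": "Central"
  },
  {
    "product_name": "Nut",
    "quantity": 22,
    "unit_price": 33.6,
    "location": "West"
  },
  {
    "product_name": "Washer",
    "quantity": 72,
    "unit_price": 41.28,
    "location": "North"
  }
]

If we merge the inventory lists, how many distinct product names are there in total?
7

Schema mapping: "sku_description" (warehouse_gamma) = "product_name" (warehouse_alpha) = product name

Products in warehouse_gamma: ['Bolt', 'Cog', 'Nut', 'Sprocket', 'Widget']
Products in warehouse_alpha: ['Gear', 'Nut', 'Sprocket', 'Washer']

Union (unique products): ['Bolt', 'Cog', 'Gear', 'Nut', 'Sprocket', 'Washer', 'Widget']
Count: 7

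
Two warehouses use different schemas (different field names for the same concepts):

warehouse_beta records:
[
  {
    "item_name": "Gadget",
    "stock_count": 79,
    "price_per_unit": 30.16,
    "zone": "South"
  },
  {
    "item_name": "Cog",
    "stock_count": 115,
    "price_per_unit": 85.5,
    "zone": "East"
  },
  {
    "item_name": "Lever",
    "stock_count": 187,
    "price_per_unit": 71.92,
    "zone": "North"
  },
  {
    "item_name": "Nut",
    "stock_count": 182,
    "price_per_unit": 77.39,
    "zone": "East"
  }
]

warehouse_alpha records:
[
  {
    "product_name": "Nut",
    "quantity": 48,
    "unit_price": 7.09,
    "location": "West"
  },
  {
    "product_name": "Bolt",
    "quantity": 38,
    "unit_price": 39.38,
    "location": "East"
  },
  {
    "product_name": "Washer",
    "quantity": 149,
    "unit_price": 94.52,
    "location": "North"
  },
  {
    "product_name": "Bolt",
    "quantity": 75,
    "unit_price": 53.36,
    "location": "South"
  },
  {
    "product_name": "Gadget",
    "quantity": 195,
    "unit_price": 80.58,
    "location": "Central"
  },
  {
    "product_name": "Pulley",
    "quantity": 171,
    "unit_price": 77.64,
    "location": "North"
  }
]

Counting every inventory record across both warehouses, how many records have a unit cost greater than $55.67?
6

Schema mapping: "price_per_unit" (warehouse_beta) = "unit_price" (warehouse_alpha) = unit cost

Records > $55.67 in warehouse_beta: 3
Records > $55.67 in warehouse_alpha: 3

Total count: 3 + 3 = 6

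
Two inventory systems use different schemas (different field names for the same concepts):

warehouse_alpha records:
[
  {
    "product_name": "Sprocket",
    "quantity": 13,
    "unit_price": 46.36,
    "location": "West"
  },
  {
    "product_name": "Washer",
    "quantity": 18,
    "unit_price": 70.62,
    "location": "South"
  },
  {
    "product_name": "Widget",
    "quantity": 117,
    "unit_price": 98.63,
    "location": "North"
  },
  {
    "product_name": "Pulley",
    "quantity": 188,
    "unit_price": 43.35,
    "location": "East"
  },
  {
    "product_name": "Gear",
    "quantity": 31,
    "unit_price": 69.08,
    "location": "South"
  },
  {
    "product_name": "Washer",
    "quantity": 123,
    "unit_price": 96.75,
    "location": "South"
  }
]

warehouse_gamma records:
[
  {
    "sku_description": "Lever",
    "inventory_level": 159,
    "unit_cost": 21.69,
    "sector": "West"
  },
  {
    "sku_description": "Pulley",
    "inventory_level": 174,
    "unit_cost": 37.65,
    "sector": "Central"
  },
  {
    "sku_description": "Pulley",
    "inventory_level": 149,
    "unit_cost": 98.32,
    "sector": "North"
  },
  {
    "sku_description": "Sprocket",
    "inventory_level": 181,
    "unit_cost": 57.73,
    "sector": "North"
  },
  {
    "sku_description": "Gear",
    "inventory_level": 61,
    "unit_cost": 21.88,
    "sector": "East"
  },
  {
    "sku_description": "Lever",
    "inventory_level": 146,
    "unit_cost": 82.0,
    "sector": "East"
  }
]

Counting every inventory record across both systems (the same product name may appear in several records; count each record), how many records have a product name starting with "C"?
0

Schema mapping: "product_name" (warehouse_alpha) = "sku_description" (warehouse_gamma) = product name

Records with product name starting with "C" in warehouse_alpha: 0
Records with product name starting with "C" in warehouse_gamma: 0

Total: 0 + 0 = 0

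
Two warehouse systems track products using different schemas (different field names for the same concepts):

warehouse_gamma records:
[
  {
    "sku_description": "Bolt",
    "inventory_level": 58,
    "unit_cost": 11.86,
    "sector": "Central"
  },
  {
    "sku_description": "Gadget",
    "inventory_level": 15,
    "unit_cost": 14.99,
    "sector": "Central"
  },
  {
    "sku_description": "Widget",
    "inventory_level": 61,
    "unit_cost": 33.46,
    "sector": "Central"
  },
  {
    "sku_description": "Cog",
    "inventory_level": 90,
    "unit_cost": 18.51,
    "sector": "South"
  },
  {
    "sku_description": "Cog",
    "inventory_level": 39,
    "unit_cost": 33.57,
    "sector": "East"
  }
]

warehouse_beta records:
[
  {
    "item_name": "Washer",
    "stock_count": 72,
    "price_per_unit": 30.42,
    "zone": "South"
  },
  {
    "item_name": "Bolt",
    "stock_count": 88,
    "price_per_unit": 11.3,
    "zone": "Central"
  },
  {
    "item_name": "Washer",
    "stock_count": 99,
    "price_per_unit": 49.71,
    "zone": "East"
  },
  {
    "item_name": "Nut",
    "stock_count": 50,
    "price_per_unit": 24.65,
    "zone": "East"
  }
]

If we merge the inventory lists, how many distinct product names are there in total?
6

Schema mapping: "sku_description" (warehouse_gamma) = "item_name" (warehouse_beta) = product name

Products in warehouse_gamma: ['Bolt', 'Cog', 'Gadget', 'Widget']
Products in warehouse_beta: ['Bolt', 'Nut', 'Washer']

Union (unique products): ['Bolt', 'Cog', 'Gadget', 'Nut', 'Washer', 'Widget']
Count: 6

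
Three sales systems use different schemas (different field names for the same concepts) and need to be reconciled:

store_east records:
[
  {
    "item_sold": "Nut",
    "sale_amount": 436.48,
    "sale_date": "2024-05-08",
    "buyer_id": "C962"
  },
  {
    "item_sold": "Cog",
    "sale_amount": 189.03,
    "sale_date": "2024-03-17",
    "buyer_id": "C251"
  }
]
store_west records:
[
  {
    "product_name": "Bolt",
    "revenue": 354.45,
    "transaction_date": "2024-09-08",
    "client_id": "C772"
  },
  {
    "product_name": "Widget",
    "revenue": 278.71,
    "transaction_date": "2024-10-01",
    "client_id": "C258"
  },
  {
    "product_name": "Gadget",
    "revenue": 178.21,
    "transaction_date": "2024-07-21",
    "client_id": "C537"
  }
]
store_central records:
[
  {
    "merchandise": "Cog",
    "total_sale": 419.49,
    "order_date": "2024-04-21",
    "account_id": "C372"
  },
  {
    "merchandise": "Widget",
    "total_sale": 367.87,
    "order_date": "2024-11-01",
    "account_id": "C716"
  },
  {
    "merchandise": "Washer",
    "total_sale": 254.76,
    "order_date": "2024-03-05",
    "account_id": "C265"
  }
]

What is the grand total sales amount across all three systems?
2479.0

Schema reconciliation - all amount fields map to sale amount:

store_east (sale_amount): 625.51
store_west (revenue): 811.37
store_central (total_sale): 1042.12

Grand total: 2479.0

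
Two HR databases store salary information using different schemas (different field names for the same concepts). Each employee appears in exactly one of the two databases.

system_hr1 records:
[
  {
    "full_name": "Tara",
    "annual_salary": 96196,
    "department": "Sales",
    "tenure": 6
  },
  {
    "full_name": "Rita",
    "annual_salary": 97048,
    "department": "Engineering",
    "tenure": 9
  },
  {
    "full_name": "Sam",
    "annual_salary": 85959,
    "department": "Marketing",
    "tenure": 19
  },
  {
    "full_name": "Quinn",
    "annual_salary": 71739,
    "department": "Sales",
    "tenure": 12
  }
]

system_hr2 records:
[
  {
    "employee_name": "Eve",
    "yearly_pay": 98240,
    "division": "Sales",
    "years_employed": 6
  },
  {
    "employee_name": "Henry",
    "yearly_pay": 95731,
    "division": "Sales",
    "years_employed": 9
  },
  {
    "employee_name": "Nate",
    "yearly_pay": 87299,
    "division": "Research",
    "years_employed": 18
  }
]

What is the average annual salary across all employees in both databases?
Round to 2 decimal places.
90316.00

Schema mapping: "annual_salary" (system_hr1) = "yearly_pay" (system_hr2) = annual salary

All salaries: [96196, 97048, 85959, 71739, 98240, 95731, 87299]
Sum: 632212
Count: 7
Average: 632212 / 7 = 90316.00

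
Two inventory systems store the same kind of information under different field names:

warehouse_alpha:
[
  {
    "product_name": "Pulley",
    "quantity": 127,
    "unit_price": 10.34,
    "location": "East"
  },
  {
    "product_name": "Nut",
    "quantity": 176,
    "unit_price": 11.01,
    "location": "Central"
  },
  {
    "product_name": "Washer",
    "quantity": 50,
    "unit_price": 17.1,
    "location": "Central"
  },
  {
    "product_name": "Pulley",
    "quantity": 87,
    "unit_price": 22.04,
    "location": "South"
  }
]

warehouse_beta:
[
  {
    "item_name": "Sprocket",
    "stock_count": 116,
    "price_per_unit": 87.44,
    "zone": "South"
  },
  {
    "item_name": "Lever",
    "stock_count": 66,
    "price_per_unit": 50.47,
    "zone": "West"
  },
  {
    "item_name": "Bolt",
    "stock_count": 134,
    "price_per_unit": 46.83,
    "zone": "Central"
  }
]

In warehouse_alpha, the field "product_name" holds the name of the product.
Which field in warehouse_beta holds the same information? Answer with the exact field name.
item_name

In warehouse_alpha, "product_name" holds the name of the product.
The fields in warehouse_beta are: "item_name", "stock_count", "price_per_unit", "zone".
"item_name" is the match: the name refers to the same concept and its values are product-name strings (e.g. 'Bolt', 'Lever').
The other fields ("stock_count", "price_per_unit", "zone") hold different kinds of data.

So "product_name" in warehouse_alpha corresponds to "item_name" in warehouse_beta.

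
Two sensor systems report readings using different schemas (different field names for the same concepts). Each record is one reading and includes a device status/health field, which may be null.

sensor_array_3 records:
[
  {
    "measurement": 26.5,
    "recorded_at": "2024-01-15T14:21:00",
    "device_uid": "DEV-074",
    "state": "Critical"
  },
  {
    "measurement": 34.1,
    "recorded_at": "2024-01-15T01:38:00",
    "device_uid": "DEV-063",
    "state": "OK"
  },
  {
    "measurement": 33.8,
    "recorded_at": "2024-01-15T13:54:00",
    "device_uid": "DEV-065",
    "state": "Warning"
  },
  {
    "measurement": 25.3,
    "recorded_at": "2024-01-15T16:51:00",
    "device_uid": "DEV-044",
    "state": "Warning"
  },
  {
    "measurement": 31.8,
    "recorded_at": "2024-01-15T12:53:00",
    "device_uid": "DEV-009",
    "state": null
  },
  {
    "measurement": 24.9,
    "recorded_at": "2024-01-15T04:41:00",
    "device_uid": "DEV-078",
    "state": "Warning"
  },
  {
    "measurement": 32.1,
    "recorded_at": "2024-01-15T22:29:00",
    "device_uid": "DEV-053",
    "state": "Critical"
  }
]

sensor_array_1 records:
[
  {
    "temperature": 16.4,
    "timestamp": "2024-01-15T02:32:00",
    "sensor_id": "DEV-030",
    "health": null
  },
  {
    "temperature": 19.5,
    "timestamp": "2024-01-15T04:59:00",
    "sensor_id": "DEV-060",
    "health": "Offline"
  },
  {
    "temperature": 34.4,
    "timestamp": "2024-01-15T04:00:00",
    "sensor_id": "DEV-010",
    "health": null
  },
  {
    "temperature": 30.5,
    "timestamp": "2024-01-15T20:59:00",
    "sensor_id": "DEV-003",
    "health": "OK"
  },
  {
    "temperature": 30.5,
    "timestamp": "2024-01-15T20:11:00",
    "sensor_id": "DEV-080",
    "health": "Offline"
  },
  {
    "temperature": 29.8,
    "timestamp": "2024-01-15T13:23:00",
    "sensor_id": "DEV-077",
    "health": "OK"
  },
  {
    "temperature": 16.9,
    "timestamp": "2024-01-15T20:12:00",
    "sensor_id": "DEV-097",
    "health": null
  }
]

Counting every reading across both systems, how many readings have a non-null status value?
10

Schema mapping: "state" (sensor_array_3) = "health" (sensor_array_1) = status

Non-null in sensor_array_3: 6
Non-null in sensor_array_1: 4

Total non-null: 6 + 4 = 10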